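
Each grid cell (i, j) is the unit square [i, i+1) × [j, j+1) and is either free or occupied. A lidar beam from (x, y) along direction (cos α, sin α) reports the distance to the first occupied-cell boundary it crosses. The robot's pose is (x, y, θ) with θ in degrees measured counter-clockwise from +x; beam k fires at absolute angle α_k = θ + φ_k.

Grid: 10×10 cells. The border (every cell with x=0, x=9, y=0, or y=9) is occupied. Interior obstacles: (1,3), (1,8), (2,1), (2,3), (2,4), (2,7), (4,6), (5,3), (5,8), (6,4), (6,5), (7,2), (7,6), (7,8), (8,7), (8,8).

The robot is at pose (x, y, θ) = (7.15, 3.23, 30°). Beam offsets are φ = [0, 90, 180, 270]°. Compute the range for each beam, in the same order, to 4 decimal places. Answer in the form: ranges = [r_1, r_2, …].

beam 1: φ=0°, α=30°
  direction (0.8660, 0.5000); cell (7,3); t to first gridline: x 0.9815, y 1.5400 (then +1.1547 / +2.0000)
    (8,3) via x @ 0.9815
    (8,4) via y @ 1.5400
    (9,4) via x @ 2.1362  # hit
  → r_1 = 2.1362
beam 2: φ=90°, α=120°
  direction (-0.5000, 0.8660); cell (7,3); t to first gridline: x 0.3000, y 0.8891 (then +2.0000 / +1.1547)
    (6,3) via x @ 0.3000
    (6,4) via y @ 0.8891  # hit
  → r_2 = 0.8891
beam 3: φ=180°, α=210°
  direction (-0.8660, -0.5000); cell (7,3); t to first gridline: x 0.1732, y 0.4600 (then +1.1547 / +2.0000)
    (6,3) via x @ 0.1732
    (6,2) via y @ 0.4600
    (5,2) via x @ 1.3279
    (5,1) via y @ 2.4600
    (4,1) via x @ 2.4826
    (3,1) via x @ 3.6373
    (3,0) via y @ 4.4600  # hit
  → r_3 = 4.4600
beam 4: φ=270°, α=300°
  direction (0.5000, -0.8660); cell (7,3); t to first gridline: x 1.7000, y 0.2656 (then +2.0000 / +1.1547)
    (7,2) via y @ 0.2656  # hit
  → r_4 = 0.2656

ranges = [2.1362, 0.8891, 4.4600, 0.2656]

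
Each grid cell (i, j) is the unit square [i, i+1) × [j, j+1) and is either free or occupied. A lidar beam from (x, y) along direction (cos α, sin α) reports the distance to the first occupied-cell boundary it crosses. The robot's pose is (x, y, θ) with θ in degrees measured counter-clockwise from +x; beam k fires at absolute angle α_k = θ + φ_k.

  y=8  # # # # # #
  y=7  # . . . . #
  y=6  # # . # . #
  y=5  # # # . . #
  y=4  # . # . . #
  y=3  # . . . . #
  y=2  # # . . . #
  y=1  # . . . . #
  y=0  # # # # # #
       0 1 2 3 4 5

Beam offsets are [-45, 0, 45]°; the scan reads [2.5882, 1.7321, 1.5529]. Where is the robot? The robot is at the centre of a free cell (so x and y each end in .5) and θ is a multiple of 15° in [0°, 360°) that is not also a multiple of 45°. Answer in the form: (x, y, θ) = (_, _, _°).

Enumerate (i+0.5, j+0.5, θ) over the 22 free cells and 16 admissible headings. For each, cast all 3 beams and compare to the given ranges.
  (4.5, 7.5, 150°): beam 1 = 0.5176 ≠ 2.5882 ✗
  (2.5, 6.5, 165°): beam 1 = 1.7321 ≠ 2.5882 ✗
  (4.5, 7.5, 240°): beam 2 = 1.0000 ≠ 1.7321 ✗
  (4.5, 5.5, 60°): beam 1 = 0.5176 ≠ 2.5882 ✗
  …
  (3.5, 3.5, 330°): r_1=2.5882, r_2=1.7321, r_3=1.5529 — all match ✓
No second candidate reproduces the full scan.

(x, y, θ) = (3.5, 3.5, 330°)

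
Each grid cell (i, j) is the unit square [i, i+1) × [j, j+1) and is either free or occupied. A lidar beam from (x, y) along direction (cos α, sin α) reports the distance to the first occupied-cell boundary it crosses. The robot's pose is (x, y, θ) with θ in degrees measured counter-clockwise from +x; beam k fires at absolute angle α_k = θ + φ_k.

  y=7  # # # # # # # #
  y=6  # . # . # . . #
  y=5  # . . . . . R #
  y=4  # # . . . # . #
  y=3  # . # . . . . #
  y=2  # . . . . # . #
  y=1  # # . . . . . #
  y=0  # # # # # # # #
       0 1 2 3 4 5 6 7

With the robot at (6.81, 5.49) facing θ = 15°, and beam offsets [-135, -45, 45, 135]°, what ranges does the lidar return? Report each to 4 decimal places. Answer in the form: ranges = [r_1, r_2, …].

beam 1: φ=-135°, α=240°
  cosα=-0.5000 sinα=-0.8660 | (6,5) | tMaxX 1.6200 tMaxY 0.5658 | tΔX 2.0000 tΔY 1.1547
    t=0.5658 [y] (6,4)
    t=1.6200 [x] (5,4) — stop
  → r_1 = 1.6200
beam 2: φ=-45°, α=330°
  cosα=0.8660 sinα=-0.5000 | (6,5) | tMaxX 0.2194 tMaxY 0.9800 | tΔX 1.1547 tΔY 2.0000
    t=0.2194 [x] (7,5) — stop
  → r_2 = 0.2194
beam 3: φ=45°, α=60°
  cosα=0.5000 sinα=0.8660 | (6,5) | tMaxX 0.3800 tMaxY 0.5889 | tΔX 2.0000 tΔY 1.1547
    t=0.3800 [x] (7,5) — stop
  → r_3 = 0.3800
beam 4: φ=135°, α=150°
  cosα=-0.8660 sinα=0.5000 | (6,5) | tMaxX 0.9353 tMaxY 1.0200 | tΔX 1.1547 tΔY 2.0000
    t=0.9353 [x] (5,5)
    t=1.0200 [y] (5,6)
    t=2.0900 [x] (4,6) — stop
  → r_4 = 2.0900

ranges = [1.6200, 0.2194, 0.3800, 2.0900]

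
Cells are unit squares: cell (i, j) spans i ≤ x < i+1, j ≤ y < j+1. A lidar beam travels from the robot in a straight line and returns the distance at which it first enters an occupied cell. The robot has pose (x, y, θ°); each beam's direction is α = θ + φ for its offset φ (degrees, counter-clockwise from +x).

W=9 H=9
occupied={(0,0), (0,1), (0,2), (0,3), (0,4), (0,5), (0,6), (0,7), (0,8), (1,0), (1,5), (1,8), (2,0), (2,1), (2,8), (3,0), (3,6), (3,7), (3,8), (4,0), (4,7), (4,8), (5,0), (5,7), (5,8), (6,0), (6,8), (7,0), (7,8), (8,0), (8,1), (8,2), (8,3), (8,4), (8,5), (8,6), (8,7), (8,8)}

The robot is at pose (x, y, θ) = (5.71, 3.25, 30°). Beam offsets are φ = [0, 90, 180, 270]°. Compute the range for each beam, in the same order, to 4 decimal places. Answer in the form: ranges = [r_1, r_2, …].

beam 1: φ=0°, α=30°
  cosα=0.8660 sinα=0.5000 | (5,3) | tMaxX 0.3349 tMaxY 1.5000 | tΔX 1.1547 tΔY 2.0000
    t=0.3349 [x] (6,3)
    t=1.4896 [x] (7,3)
    t=1.5000 [y] (7,4)
    t=2.6443 [x] (8,4) — stop
  → r_1 = 2.6443
beam 2: φ=90°, α=120°
  cosα=-0.5000 sinα=0.8660 | (5,3) | tMaxX 1.4200 tMaxY 0.8660 | tΔX 2.0000 tΔY 1.1547
    t=0.8660 [y] (5,4)
    t=1.4200 [x] (4,4)
    t=2.0207 [y] (4,5)
    t=3.1754 [y] (4,6)
    t=3.4200 [x] (3,6) — stop
  → r_2 = 3.4200
beam 3: φ=180°, α=210°
  cosα=-0.8660 sinα=-0.5000 | (5,3) | tMaxX 0.8198 tMaxY 0.5000 | tΔX 1.1547 tΔY 2.0000
    t=0.5000 [y] (5,2)
    t=0.8198 [x] (4,2)
    t=1.9745 [x] (3,2)
    t=2.5000 [y] (3,1)
    t=3.1292 [x] (2,1) — stop
  → r_3 = 3.1292
beam 4: φ=270°, α=300°
  cosα=0.5000 sinα=-0.8660 | (5,3) | tMaxX 0.5800 tMaxY 0.2887 | tΔX 2.0000 tΔY 1.1547
    t=0.2887 [y] (5,2)
    t=0.5800 [x] (6,2)
    t=1.4434 [y] (6,1)
    t=2.5800 [x] (7,1)
    t=2.5981 [y] (7,0) — stop
  → r_4 = 2.5981

ranges = [2.6443, 3.4200, 3.1292, 2.5981]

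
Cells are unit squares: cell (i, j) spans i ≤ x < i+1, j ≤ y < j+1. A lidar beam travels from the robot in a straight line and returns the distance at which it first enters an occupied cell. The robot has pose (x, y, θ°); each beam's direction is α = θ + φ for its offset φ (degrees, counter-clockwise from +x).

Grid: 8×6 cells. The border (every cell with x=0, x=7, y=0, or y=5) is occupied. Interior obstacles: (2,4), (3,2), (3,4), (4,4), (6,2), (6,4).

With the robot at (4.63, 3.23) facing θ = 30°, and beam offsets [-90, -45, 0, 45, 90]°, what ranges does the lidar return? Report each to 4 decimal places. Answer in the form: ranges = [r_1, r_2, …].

ranges = [2.5750, 1.4183, 1.5819, 0.7972, 0.8891]

beam 1: φ=-90°, α=300°
  dir = (cos 300°, sin 300°) = (0.5000, -0.8660); from cell (4,3)
  next x-line at t=0.7400, next y-line at t=0.2656; Δt_x=2.0000, Δt_y=1.1547
    y: enter (4,2) at t=0.2656
    x: enter (5,2) at t=0.7400
    y: enter (5,1) at t=1.4203
    y: enter (5,0) at t=2.5750 ← occupied
  → r_1 = 2.5750
beam 2: φ=-45°, α=345°
  dir = (cos 345°, sin 345°) = (0.9659, -0.2588); from cell (4,3)
  next x-line at t=0.3831, next y-line at t=0.8887; Δt_x=1.0353, Δt_y=3.8637
    x: enter (5,3) at t=0.3831
    y: enter (5,2) at t=0.8887
    x: enter (6,2) at t=1.4183 ← occupied
  → r_2 = 1.4183
beam 3: φ=0°, α=30°
  dir = (cos 30°, sin 30°) = (0.8660, 0.5000); from cell (4,3)
  next x-line at t=0.4272, next y-line at t=1.5400; Δt_x=1.1547, Δt_y=2.0000
    x: enter (5,3) at t=0.4272
    y: enter (5,4) at t=1.5400
    x: enter (6,4) at t=1.5819 ← occupied
  → r_3 = 1.5819
beam 4: φ=45°, α=75°
  dir = (cos 75°, sin 75°) = (0.2588, 0.9659); from cell (4,3)
  next x-line at t=1.4296, next y-line at t=0.7972; Δt_x=3.8637, Δt_y=1.0353
    y: enter (4,4) at t=0.7972 ← occupied
  → r_4 = 0.7972
beam 5: φ=90°, α=120°
  dir = (cos 120°, sin 120°) = (-0.5000, 0.8660); from cell (4,3)
  next x-line at t=1.2600, next y-line at t=0.8891; Δt_x=2.0000, Δt_y=1.1547
    y: enter (4,4) at t=0.8891 ← occupied
  → r_5 = 0.8891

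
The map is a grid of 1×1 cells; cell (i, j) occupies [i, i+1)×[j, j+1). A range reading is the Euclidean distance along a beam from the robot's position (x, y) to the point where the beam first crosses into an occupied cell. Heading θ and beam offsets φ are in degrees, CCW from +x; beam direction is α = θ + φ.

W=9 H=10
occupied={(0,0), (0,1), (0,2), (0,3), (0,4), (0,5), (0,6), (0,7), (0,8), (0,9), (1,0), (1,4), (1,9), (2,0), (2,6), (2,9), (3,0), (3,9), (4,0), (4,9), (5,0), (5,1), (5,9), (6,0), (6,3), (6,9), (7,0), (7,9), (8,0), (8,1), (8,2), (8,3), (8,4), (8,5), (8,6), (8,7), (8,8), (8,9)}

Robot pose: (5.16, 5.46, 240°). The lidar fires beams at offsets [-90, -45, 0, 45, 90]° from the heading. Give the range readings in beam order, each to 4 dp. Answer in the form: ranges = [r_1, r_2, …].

ranges = [2.4942, 3.2715, 5.1500, 4.6173, 3.2793]

beam 1: φ=-90°, α=150°
  cosα=-0.8660 sinα=0.5000 | (5,5) | tMaxX 0.1848 tMaxY 1.0800 | tΔX 1.1547 tΔY 2.0000
    t=0.1848 [x] (4,5)
    t=1.0800 [y] (4,6)
    t=1.3395 [x] (3,6)
    t=2.4942 [x] (2,6) — stop
  → r_1 = 2.4942
beam 2: φ=-45°, α=195°
  cosα=-0.9659 sinα=-0.2588 | (5,5) | tMaxX 0.1656 tMaxY 1.7773 | tΔX 1.0353 tΔY 3.8637
    t=0.1656 [x] (4,5)
    t=1.2009 [x] (3,5)
    t=1.7773 [y] (3,4)
    t=2.2362 [x] (2,4)
    t=3.2715 [x] (1,4) — stop
  → r_2 = 3.2715
beam 3: φ=0°, α=240°
  cosα=-0.5000 sinα=-0.8660 | (5,5) | tMaxX 0.3200 tMaxY 0.5312 | tΔX 2.0000 tΔY 1.1547
    t=0.3200 [x] (4,5)
    t=0.5312 [y] (4,4)
    t=1.6859 [y] (4,3)
    t=2.3200 [x] (3,3)
    t=2.8406 [y] (3,2)
    t=3.9953 [y] (3,1)
    t=4.3200 [x] (2,1)
    t=5.1500 [y] (2,0) — stop
  → r_3 = 5.1500
beam 4: φ=45°, α=285°
  cosα=0.2588 sinα=-0.9659 | (5,5) | tMaxX 3.2455 tMaxY 0.4762 | tΔX 3.8637 tΔY 1.0353
    t=0.4762 [y] (5,4)
    t=1.5115 [y] (5,3)
    t=2.5468 [y] (5,2)
    t=3.2455 [x] (6,2)
    t=3.5821 [y] (6,1)
    t=4.6173 [y] (6,0) — stop
  → r_4 = 4.6173
beam 5: φ=90°, α=330°
  cosα=0.8660 sinα=-0.5000 | (5,5) | tMaxX 0.9699 tMaxY 0.9200 | tΔX 1.1547 tΔY 2.0000
    t=0.9200 [y] (5,4)
    t=0.9699 [x] (6,4)
    t=2.1246 [x] (7,4)
    t=2.9200 [y] (7,3)
    t=3.2793 [x] (8,3) — stop
  → r_5 = 3.2793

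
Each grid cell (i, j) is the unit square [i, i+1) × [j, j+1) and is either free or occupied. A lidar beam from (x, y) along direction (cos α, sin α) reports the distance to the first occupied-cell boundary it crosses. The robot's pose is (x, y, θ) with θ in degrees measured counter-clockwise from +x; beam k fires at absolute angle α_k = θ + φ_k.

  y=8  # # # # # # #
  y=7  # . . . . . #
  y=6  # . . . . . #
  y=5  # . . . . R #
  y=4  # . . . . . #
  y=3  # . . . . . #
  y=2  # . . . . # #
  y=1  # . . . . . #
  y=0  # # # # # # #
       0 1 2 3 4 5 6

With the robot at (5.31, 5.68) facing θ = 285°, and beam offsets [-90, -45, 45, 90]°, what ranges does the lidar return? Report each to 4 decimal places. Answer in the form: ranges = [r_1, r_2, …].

ranges = [4.4620, 5.4040, 0.7967, 0.7143]

beam 1: φ=-90°, α=195°
  dir = (cos 195°, sin 195°) = (-0.9659, -0.2588); from cell (5,5)
  next x-line at t=0.3209, next y-line at t=2.6273; Δt_x=1.0353, Δt_y=3.8637
    x: enter (4,5) at t=0.3209
    x: enter (3,5) at t=1.3562
    x: enter (2,5) at t=2.3915
    y: enter (2,4) at t=2.6273
    x: enter (1,4) at t=3.4268
    x: enter (0,4) at t=4.4620 ← occupied
  → r_1 = 4.4620
beam 2: φ=-45°, α=240°
  dir = (cos 240°, sin 240°) = (-0.5000, -0.8660); from cell (5,5)
  next x-line at t=0.6200, next y-line at t=0.7852; Δt_x=2.0000, Δt_y=1.1547
    x: enter (4,5) at t=0.6200
    y: enter (4,4) at t=0.7852
    y: enter (4,3) at t=1.9399
    x: enter (3,3) at t=2.6200
    y: enter (3,2) at t=3.0946
    y: enter (3,1) at t=4.2493
    x: enter (2,1) at t=4.6200
    y: enter (2,0) at t=5.4040 ← occupied
  → r_2 = 5.4040
beam 3: φ=45°, α=330°
  dir = (cos 330°, sin 330°) = (0.8660, -0.5000); from cell (5,5)
  next x-line at t=0.7967, next y-line at t=1.3600; Δt_x=1.1547, Δt_y=2.0000
    x: enter (6,5) at t=0.7967 ← occupied
  → r_3 = 0.7967
beam 4: φ=90°, α=15°
  dir = (cos 15°, sin 15°) = (0.9659, 0.2588); from cell (5,5)
  next x-line at t=0.7143, next y-line at t=1.2364; Δt_x=1.0353, Δt_y=3.8637
    x: enter (6,5) at t=0.7143 ← occupied
  → r_4 = 0.7143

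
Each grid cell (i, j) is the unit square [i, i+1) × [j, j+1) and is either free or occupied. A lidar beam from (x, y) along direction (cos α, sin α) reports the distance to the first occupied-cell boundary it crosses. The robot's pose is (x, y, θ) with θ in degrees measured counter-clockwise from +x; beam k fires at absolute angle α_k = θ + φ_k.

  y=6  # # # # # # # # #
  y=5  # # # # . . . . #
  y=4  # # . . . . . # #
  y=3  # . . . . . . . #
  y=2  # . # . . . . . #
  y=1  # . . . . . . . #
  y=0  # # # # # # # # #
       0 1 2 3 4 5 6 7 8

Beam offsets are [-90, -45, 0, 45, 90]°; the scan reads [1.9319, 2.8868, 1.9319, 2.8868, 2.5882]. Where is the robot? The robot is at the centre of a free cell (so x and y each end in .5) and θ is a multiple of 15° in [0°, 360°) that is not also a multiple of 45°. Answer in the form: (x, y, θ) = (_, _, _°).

Enumerate (i+0.5, j+0.5, θ) over the 29 free cells and 16 admissible headings. For each, cast all 5 beams and compare to the given ranges.
  (4.5, 1.5, 105°): beam 1 = 3.6235 ≠ 1.9319 ✗
  (3.5, 4.5, 240°): beam 1 = 1.0000 ≠ 1.9319 ✗
  (4.5, 4.5, 60°): beam 1 = 4.0415 ≠ 1.9319 ✗
  (5.5, 3.5, 15°): beam 1 = 2.5882 ≠ 1.9319 ✗
  …
  (4.5, 3.5, 195°): r_1=1.9319, r_2=2.8868, r_3=1.9319, r_4=2.8868, r_5=2.5882 — all match ✓
No second candidate reproduces the full scan.

(x, y, θ) = (4.5, 3.5, 195°)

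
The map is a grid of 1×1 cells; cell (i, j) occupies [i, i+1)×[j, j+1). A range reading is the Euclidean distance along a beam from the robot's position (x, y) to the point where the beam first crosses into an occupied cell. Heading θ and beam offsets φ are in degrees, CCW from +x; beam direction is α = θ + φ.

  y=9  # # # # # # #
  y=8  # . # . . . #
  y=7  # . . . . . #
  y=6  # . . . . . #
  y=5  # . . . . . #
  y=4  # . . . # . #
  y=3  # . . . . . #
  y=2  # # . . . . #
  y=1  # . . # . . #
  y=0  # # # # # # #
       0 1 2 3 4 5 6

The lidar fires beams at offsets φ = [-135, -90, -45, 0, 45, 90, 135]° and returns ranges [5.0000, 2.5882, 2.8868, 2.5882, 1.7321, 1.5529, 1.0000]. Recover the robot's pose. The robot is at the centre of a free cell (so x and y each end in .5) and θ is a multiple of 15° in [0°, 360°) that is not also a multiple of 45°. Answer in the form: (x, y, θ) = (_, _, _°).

(x, y, θ) = (3.5, 7.5, 15°)

Candidates: 36 free-cell centres × 16 headings = 576 poses. Raycast each; keep the one whose scan matches to 4 dp.
  (5.5, 2.5, 285°): beam 1 = 5.1962 ≠ 5.0000 ✗
  (4.5, 1.5, 60°): beam 1 = 0.5176 ≠ 5.0000 ✗
  (3.5, 2.5, 120°): beam 1 = 2.5882 ≠ 5.0000 ✗
  …
  (3.5, 7.5, 15°): r_1=5.0000, r_2=2.5882, r_3=2.8868, r_4=2.5882, r_5=1.7321, r_6=1.5529, r_7=1.0000 — all match ✓
No second candidate reproduces the full scan.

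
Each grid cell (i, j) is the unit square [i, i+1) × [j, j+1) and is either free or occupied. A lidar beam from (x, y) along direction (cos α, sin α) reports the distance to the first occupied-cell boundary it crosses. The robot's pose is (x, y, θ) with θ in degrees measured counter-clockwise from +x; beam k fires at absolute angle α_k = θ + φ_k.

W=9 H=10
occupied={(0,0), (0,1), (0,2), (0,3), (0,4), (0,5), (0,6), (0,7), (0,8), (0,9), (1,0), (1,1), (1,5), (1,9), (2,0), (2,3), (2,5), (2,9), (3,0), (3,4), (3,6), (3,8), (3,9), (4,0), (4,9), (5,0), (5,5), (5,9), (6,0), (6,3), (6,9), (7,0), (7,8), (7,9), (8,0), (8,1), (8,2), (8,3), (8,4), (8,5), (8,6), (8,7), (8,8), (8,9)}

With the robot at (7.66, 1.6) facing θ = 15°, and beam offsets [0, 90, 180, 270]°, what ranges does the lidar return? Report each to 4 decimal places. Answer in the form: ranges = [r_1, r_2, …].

ranges = [0.3520, 7.6610, 2.3182, 0.6212]

beam 1: φ=0°, α=15°
  dir = (cos 15°, sin 15°) = (0.9659, 0.2588); from cell (7,1)
  next x-line at t=0.3520, next y-line at t=1.5455; Δt_x=1.0353, Δt_y=3.8637
    x: enter (8,1) at t=0.3520 ← occupied
  → r_1 = 0.3520
beam 2: φ=90°, α=105°
  dir = (cos 105°, sin 105°) = (-0.2588, 0.9659); from cell (7,1)
  next x-line at t=2.5500, next y-line at t=0.4141; Δt_x=3.8637, Δt_y=1.0353
    y: enter (7,2) at t=0.4141
    y: enter (7,3) at t=1.4494
    y: enter (7,4) at t=2.4847
    x: enter (6,4) at t=2.5500
    y: enter (6,5) at t=3.5199
    y: enter (6,6) at t=4.5552
    y: enter (6,7) at t=5.5905
    x: enter (5,7) at t=6.4137
    y: enter (5,8) at t=6.6258
    y: enter (5,9) at t=7.6610 ← occupied
  → r_2 = 7.6610
beam 3: φ=180°, α=195°
  dir = (cos 195°, sin 195°) = (-0.9659, -0.2588); from cell (7,1)
  next x-line at t=0.6833, next y-line at t=2.3182; Δt_x=1.0353, Δt_y=3.8637
    x: enter (6,1) at t=0.6833
    x: enter (5,1) at t=1.7186
    y: enter (5,0) at t=2.3182 ← occupied
  → r_3 = 2.3182
beam 4: φ=270°, α=285°
  dir = (cos 285°, sin 285°) = (0.2588, -0.9659); from cell (7,1)
  next x-line at t=1.3137, next y-line at t=0.6212; Δt_x=3.8637, Δt_y=1.0353
    y: enter (7,0) at t=0.6212 ← occupied
  → r_4 = 0.6212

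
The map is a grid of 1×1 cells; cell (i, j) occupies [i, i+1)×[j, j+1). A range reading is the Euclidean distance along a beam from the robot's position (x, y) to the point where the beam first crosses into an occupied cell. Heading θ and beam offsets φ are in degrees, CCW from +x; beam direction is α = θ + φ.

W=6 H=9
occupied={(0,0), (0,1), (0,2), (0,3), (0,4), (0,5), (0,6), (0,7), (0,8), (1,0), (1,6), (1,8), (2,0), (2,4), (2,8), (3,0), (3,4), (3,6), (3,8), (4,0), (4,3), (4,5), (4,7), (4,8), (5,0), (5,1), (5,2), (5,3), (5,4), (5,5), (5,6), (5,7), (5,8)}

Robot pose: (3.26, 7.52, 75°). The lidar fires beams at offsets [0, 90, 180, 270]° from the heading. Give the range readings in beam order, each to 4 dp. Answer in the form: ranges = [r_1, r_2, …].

ranges = [0.4969, 1.8546, 0.5383, 0.7661]

beam 1: φ=0°, α=75°
  direction (0.2588, 0.9659); cell (3,7); t to first gridline: x 2.8591, y 0.4969 (then +3.8637 / +1.0353)
    (3,8) via y @ 0.4969  # hit
  → r_1 = 0.4969
beam 2: φ=90°, α=165°
  direction (-0.9659, 0.2588); cell (3,7); t to first gridline: x 0.2692, y 1.8546 (then +1.0353 / +3.8637)
    (2,7) via x @ 0.2692
    (1,7) via x @ 1.3044
    (1,8) via y @ 1.8546  # hit
  → r_2 = 1.8546
beam 3: φ=180°, α=255°
  direction (-0.2588, -0.9659); cell (3,7); t to first gridline: x 1.0046, y 0.5383 (then +3.8637 / +1.0353)
    (3,6) via y @ 0.5383  # hit
  → r_3 = 0.5383
beam 4: φ=270°, α=345°
  direction (0.9659, -0.2588); cell (3,7); t to first gridline: x 0.7661, y 2.0091 (then +1.0353 / +3.8637)
    (4,7) via x @ 0.7661  # hit
  → r_4 = 0.7661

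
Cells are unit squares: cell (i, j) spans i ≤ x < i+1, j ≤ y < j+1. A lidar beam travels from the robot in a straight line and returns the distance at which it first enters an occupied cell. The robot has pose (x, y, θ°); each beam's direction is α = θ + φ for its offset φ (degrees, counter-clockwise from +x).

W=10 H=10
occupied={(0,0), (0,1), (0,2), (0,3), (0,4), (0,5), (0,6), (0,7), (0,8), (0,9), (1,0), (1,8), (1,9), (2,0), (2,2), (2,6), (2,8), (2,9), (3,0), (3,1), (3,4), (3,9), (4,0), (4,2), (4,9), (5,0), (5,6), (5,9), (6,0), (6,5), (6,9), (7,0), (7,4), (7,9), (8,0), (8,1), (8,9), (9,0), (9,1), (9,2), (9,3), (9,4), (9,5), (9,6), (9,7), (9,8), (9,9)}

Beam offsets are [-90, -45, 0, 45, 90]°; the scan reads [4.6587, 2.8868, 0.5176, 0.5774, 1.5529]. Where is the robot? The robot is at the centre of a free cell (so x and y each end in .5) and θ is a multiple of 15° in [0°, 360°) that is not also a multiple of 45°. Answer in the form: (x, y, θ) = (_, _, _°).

The pose lattice has 53·16 = 848 candidates. Test each by forward raycasting.
  (6.5, 3.5, 330°): beam 1 = 2.8868 ≠ 4.6587 ✗
  (6.5, 6.5, 330°): beam 1 = 0.5774 ≠ 4.6587 ✗
  (4.5, 4.5, 285°): beam 1 = 0.5176 ≠ 4.6587 ✗
  (7.5, 7.5, 240°): beam 1 = 3.0000 ≠ 4.6587 ✗
  …
  (2.5, 5.5, 75°): r_1=4.6587, r_2=2.8868, r_3=0.5176, r_4=0.5774, r_5=1.5529 — all match ✓
No second candidate reproduces the full scan.

(x, y, θ) = (2.5, 5.5, 75°)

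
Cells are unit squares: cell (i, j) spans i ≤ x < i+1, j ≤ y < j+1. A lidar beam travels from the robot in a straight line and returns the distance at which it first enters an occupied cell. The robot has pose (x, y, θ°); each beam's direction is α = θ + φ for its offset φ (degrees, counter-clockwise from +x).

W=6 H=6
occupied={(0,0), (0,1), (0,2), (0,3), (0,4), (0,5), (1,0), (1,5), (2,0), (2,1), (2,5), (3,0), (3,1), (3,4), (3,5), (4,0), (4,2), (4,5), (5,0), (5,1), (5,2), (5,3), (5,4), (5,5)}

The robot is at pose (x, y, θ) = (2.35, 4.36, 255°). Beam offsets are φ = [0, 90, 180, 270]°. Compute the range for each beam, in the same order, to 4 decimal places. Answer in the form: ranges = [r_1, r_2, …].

ranges = [3.4785, 0.6729, 0.6626, 1.3976]

beam 1: φ=0°, α=255°
  cosα=-0.2588 sinα=-0.9659 | (2,4) | tMaxX 1.3523 tMaxY 0.3727 | tΔX 3.8637 tΔY 1.0353
    t=0.3727 [y] (2,3)
    t=1.3523 [x] (1,3)
    t=1.4080 [y] (1,2)
    t=2.4433 [y] (1,1)
    t=3.4785 [y] (1,0) — stop
  → r_1 = 3.4785
beam 2: φ=90°, α=345°
  cosα=0.9659 sinα=-0.2588 | (2,4) | tMaxX 0.6729 tMaxY 1.3909 | tΔX 1.0353 tΔY 3.8637
    t=0.6729 [x] (3,4) — stop
  → r_2 = 0.6729
beam 3: φ=180°, α=75°
  cosα=0.2588 sinα=0.9659 | (2,4) | tMaxX 2.5114 tMaxY 0.6626 | tΔX 3.8637 tΔY 1.0353
    t=0.6626 [y] (2,5) — stop
  → r_3 = 0.6626
beam 4: φ=270°, α=165°
  cosα=-0.9659 sinα=0.2588 | (2,4) | tMaxX 0.3623 tMaxY 2.4728 | tΔX 1.0353 tΔY 3.8637
    t=0.3623 [x] (1,4)
    t=1.3976 [x] (0,4) — stop
  → r_4 = 1.3976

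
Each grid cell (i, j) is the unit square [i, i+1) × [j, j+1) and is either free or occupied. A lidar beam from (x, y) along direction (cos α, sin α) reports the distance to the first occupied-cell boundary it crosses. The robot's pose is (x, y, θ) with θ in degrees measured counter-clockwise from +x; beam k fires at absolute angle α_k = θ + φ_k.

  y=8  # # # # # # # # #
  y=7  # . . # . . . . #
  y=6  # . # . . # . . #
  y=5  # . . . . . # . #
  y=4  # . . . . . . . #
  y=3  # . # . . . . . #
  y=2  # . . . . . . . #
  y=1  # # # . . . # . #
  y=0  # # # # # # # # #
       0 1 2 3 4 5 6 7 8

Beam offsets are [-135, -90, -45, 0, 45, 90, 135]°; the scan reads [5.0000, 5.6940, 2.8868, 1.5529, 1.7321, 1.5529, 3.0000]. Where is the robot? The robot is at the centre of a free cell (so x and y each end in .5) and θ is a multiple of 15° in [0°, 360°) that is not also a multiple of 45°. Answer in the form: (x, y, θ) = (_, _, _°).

(x, y, θ) = (6.5, 3.5, 285°)

Enumerate (i+0.5, j+0.5, θ) over the 41 free cells and 16 admissible headings. For each, cast all 7 beams and compare to the given ranges.
  (1.5, 5.5, 120°): beam 1 = 6.7293 ≠ 5.0000 ✗
  (2.5, 2.5, 345°): beam 1 = 1.0000 ≠ 5.0000 ✗
  (7.5, 5.5, 330°): beam 1 = 0.5176 ≠ 5.0000 ✗
  …
  (6.5, 3.5, 285°): r_1=5.0000, r_2=5.6940, r_3=2.8868, r_4=1.5529, r_5=1.7321, r_6=1.5529, r_7=3.0000 — all match ✓
Only this pose fits every beam.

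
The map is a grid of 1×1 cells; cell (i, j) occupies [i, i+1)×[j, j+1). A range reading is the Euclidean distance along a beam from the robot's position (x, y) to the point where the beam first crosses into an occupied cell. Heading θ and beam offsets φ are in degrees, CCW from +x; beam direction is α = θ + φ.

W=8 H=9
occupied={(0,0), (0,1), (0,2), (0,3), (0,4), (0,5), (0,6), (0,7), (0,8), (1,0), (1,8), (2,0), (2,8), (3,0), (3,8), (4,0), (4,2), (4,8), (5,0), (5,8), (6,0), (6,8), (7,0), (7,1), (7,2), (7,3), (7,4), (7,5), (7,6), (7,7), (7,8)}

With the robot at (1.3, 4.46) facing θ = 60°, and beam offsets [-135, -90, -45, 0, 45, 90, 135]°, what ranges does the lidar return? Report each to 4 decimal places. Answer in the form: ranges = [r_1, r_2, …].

beam 1: φ=-135°, α=285°
  direction (0.2588, -0.9659); cell (1,4); t to first gridline: x 2.7046, y 0.4762 (then +3.8637 / +1.0353)
    (1,3) via y @ 0.4762
    (1,2) via y @ 1.5115
    (1,1) via y @ 2.5468
    (2,1) via x @ 2.7046
    (2,0) via y @ 3.5821  # hit
  → r_1 = 3.5821
beam 2: φ=-90°, α=330°
  direction (0.8660, -0.5000); cell (1,4); t to first gridline: x 0.8083, y 0.9200 (then +1.1547 / +2.0000)
    (2,4) via x @ 0.8083
    (2,3) via y @ 0.9200
    (3,3) via x @ 1.9630
    (3,2) via y @ 2.9200
    (4,2) via x @ 3.1177  # hit
  → r_2 = 3.1177
beam 3: φ=-45°, α=15°
  direction (0.9659, 0.2588); cell (1,4); t to first gridline: x 0.7247, y 2.0864 (then +1.0353 / +3.8637)
    (2,4) via x @ 0.7247
    (3,4) via x @ 1.7600
    (3,5) via y @ 2.0864
    (4,5) via x @ 2.7952
    (5,5) via x @ 3.8305
    (6,5) via x @ 4.8658
    (7,5) via x @ 5.9011  # hit
  → r_3 = 5.9011
beam 4: φ=0°, α=60°
  direction (0.5000, 0.8660); cell (1,4); t to first gridline: x 1.4000, y 0.6235 (then +2.0000 / +1.1547)
    (1,5) via y @ 0.6235
    (2,5) via x @ 1.4000
    (2,6) via y @ 1.7782
    (2,7) via y @ 2.9329
    (3,7) via x @ 3.4000
    (3,8) via y @ 4.0876  # hit
  → r_4 = 4.0876
beam 5: φ=45°, α=105°
  direction (-0.2588, 0.9659); cell (1,4); t to first gridline: x 1.1591, y 0.5590 (then +3.8637 / +1.0353)
    (1,5) via y @ 0.5590
    (0,5) via x @ 1.1591  # hit
  → r_5 = 1.1591
beam 6: φ=90°, α=150°
  direction (-0.8660, 0.5000); cell (1,4); t to first gridline: x 0.3464, y 1.0800 (then +1.1547 / +2.0000)
    (0,4) via x @ 0.3464  # hit
  → r_6 = 0.3464
beam 7: φ=135°, α=195°
  direction (-0.9659, -0.2588); cell (1,4); t to first gridline: x 0.3106, y 1.7773 (then +1.0353 / +3.8637)
    (0,4) via x @ 0.3106  # hit
  → r_7 = 0.3106

ranges = [3.5821, 3.1177, 5.9011, 4.0876, 1.1591, 0.3464, 0.3106]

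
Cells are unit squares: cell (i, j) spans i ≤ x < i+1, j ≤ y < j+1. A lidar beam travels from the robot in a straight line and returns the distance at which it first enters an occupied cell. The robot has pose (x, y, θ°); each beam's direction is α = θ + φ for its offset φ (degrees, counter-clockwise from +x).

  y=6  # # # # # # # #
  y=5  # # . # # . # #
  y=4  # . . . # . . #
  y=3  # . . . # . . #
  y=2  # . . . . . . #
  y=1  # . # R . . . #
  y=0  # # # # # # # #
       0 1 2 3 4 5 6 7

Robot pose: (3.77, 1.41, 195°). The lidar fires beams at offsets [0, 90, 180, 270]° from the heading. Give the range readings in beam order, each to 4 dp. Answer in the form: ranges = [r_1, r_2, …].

beam 1: φ=0°, α=195°
  direction (-0.9659, -0.2588); cell (3,1); t to first gridline: x 0.7972, y 1.5841 (then +1.0353 / +3.8637)
    (2,1) via x @ 0.7972  # hit
  → r_1 = 0.7972
beam 2: φ=90°, α=285°
  direction (0.2588, -0.9659); cell (3,1); t to first gridline: x 0.8887, y 0.4245 (then +3.8637 / +1.0353)
    (3,0) via y @ 0.4245  # hit
  → r_2 = 0.4245
beam 3: φ=180°, α=15°
  direction (0.9659, 0.2588); cell (3,1); t to first gridline: x 0.2381, y 2.2796 (then +1.0353 / +3.8637)
    (4,1) via x @ 0.2381
    (5,1) via x @ 1.2734
    (5,2) via y @ 2.2796
    (6,2) via x @ 2.3087
    (7,2) via x @ 3.3439  # hit
  → r_3 = 3.3439
beam 4: φ=270°, α=105°
  direction (-0.2588, 0.9659); cell (3,1); t to first gridline: x 2.9751, y 0.6108 (then +3.8637 / +1.0353)
    (3,2) via y @ 0.6108
    (3,3) via y @ 1.6461
    (3,4) via y @ 2.6814
    (2,4) via x @ 2.9751
    (2,5) via y @ 3.7166
    (2,6) via y @ 4.7519  # hit
  → r_4 = 4.7519

ranges = [0.7972, 0.4245, 3.3439, 4.7519]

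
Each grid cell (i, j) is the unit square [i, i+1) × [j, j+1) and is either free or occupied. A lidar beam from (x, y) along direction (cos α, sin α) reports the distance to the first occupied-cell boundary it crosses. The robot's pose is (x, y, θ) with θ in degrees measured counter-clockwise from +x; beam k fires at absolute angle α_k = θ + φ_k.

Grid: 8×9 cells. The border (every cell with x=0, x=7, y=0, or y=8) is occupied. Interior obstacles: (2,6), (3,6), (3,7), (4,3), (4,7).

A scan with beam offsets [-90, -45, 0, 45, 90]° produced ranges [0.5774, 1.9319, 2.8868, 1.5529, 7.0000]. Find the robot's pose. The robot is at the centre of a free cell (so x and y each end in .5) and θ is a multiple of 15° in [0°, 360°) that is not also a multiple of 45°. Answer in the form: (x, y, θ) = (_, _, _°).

(x, y, θ) = (4.5, 1.5, 30°)

Candidates: 37 free-cell centres × 16 headings = 592 poses. Raycast each; keep the one whose scan matches to 4 dp.
  (1.5, 3.5, 15°): beam 1 = 2.5882 ≠ 0.5774 ✗
  (5.5, 7.5, 15°): beam 1 = 5.7956 ≠ 0.5774 ✗
  (2.5, 1.5, 120°): beam 1 = 5.1962 ≠ 0.5774 ✗
  (5.5, 6.5, 345°): beam 1 = 2.5882 ≠ 0.5774 ✗
  …
  (4.5, 1.5, 30°): r_1=0.5774, r_2=1.9319, r_3=2.8868, r_4=1.5529, r_5=7.0000 — all match ✓
Only this pose fits every beam.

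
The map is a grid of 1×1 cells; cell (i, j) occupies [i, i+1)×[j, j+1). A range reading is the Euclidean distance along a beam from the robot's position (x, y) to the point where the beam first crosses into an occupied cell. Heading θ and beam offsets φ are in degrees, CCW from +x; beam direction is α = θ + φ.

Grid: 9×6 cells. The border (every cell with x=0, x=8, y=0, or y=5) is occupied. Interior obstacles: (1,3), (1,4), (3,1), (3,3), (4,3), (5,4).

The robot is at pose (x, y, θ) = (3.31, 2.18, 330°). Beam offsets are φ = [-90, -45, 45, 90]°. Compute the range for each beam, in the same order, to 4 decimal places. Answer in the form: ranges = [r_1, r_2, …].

ranges = [0.2078, 0.1863, 4.8554, 0.9469]

beam 1: φ=-90°, α=240°
  dir = (cos 240°, sin 240°) = (-0.5000, -0.8660); from cell (3,2)
  next x-line at t=0.6200, next y-line at t=0.2078; Δt_x=2.0000, Δt_y=1.1547
    y: enter (3,1) at t=0.2078 ← occupied
  → r_1 = 0.2078
beam 2: φ=-45°, α=285°
  dir = (cos 285°, sin 285°) = (0.2588, -0.9659); from cell (3,2)
  next x-line at t=2.6660, next y-line at t=0.1863; Δt_x=3.8637, Δt_y=1.0353
    y: enter (3,1) at t=0.1863 ← occupied
  → r_2 = 0.1863
beam 3: φ=45°, α=15°
  dir = (cos 15°, sin 15°) = (0.9659, 0.2588); from cell (3,2)
  next x-line at t=0.7143, next y-line at t=3.1682; Δt_x=1.0353, Δt_y=3.8637
    x: enter (4,2) at t=0.7143
    x: enter (5,2) at t=1.7496
    x: enter (6,2) at t=2.7849
    y: enter (6,3) at t=3.1682
    x: enter (7,3) at t=3.8202
    x: enter (8,3) at t=4.8554 ← occupied
  → r_3 = 4.8554
beam 4: φ=90°, α=60°
  dir = (cos 60°, sin 60°) = (0.5000, 0.8660); from cell (3,2)
  next x-line at t=1.3800, next y-line at t=0.9469; Δt_x=2.0000, Δt_y=1.1547
    y: enter (3,3) at t=0.9469 ← occupied
  → r_4 = 0.9469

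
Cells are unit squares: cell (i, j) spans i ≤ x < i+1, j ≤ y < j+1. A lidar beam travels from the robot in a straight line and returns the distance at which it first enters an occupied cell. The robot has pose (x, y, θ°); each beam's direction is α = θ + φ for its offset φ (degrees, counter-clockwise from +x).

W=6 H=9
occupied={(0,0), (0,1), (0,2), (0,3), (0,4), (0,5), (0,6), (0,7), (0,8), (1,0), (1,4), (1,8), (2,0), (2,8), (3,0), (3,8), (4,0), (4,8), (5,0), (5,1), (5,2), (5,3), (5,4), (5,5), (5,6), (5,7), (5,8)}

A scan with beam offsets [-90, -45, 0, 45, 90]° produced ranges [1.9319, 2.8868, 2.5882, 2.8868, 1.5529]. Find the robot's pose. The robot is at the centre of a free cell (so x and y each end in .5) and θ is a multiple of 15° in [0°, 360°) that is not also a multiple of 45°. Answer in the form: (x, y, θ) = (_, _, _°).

(x, y, θ) = (3.5, 3.5, 255°)

The pose lattice has 27·16 = 432 candidates. Test each by forward raycasting.
  (3.5, 5.5, 105°): beam 1 = 1.5529 ≠ 1.9319 ✗
  (2.5, 3.5, 150°): beam 1 = 5.0000 ≠ 1.9319 ✗
  (1.5, 7.5, 210°): beam 1 = 0.5774 ≠ 1.9319 ✗
  (4.5, 2.5, 75°): beam 1 = 0.5176 ≠ 1.9319 ✗
  …
  (3.5, 3.5, 255°): r_1=1.9319, r_2=2.8868, r_3=2.5882, r_4=2.8868, r_5=1.5529 — all match ✓
Only this pose fits every beam.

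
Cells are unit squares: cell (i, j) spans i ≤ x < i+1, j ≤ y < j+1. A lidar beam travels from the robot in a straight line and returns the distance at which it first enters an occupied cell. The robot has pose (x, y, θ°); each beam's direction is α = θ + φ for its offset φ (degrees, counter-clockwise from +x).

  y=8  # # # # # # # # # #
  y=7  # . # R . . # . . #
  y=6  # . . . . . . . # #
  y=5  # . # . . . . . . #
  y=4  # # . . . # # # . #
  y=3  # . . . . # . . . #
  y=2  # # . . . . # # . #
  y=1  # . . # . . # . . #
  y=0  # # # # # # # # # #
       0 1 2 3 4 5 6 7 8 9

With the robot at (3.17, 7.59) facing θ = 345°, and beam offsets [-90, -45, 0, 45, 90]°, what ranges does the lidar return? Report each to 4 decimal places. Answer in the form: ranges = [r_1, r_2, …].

ranges = [1.6461, 3.6600, 5.0004, 0.8200, 0.4245]

beam 1: φ=-90°, α=255°
  d=(-0.2588,-0.9659)  start (3,7)  tX=0.6568 tY=0.6108  stride 1/|dx|=3.8637 1/|dy|=1.0353
    cross y-line → (3,6), t=0.6108
    cross x-line → (2,6), t=0.6568
    cross y-line → (2,5), t=1.6461 (wall)
  → r_1 = 1.6461
beam 2: φ=-45°, α=300°
  d=(0.5000,-0.8660)  start (3,7)  tX=1.6600 tY=0.6813  stride 1/|dx|=2.0000 1/|dy|=1.1547
    cross y-line → (3,6), t=0.6813
    cross x-line → (4,6), t=1.6600
    cross y-line → (4,5), t=1.8360
    cross y-line → (4,4), t=2.9907
    cross x-line → (5,4), t=3.6600 (wall)
  → r_2 = 3.6600
beam 3: φ=0°, α=345°
  d=(0.9659,-0.2588)  start (3,7)  tX=0.8593 tY=2.2796  stride 1/|dx|=1.0353 1/|dy|=3.8637
    cross x-line → (4,7), t=0.8593
    cross x-line → (5,7), t=1.8946
    cross y-line → (5,6), t=2.2796
    cross x-line → (6,6), t=2.9298
    cross x-line → (7,6), t=3.9651
    cross x-line → (8,6), t=5.0004 (wall)
  → r_3 = 5.0004
beam 4: φ=45°, α=30°
  d=(0.8660,0.5000)  start (3,7)  tX=0.9584 tY=0.8200  stride 1/|dx|=1.1547 1/|dy|=2.0000
    cross y-line → (3,8), t=0.8200 (wall)
  → r_4 = 0.8200
beam 5: φ=90°, α=75°
  d=(0.2588,0.9659)  start (3,7)  tX=3.2069 tY=0.4245  stride 1/|dx|=3.8637 1/|dy|=1.0353
    cross y-line → (3,8), t=0.4245 (wall)
  → r_5 = 0.4245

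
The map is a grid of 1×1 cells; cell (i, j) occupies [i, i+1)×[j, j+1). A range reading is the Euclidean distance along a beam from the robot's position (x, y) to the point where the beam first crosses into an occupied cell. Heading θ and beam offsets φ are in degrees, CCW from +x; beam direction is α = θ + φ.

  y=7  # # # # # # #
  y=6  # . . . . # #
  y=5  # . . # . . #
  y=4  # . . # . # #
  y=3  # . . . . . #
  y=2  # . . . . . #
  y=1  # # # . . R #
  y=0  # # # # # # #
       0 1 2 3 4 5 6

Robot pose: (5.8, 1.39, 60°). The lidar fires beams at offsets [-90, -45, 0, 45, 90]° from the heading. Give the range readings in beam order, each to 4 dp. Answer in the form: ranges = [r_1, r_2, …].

ranges = [0.2309, 0.2071, 0.4000, 2.7021, 5.5426]

beam 1: φ=-90°, α=330°
  dir = (cos 330°, sin 330°) = (0.8660, -0.5000); from cell (5,1)
  next x-line at t=0.2309, next y-line at t=0.7800; Δt_x=1.1547, Δt_y=2.0000
    x: enter (6,1) at t=0.2309 ← occupied
  → r_1 = 0.2309
beam 2: φ=-45°, α=15°
  dir = (cos 15°, sin 15°) = (0.9659, 0.2588); from cell (5,1)
  next x-line at t=0.2071, next y-line at t=2.3569; Δt_x=1.0353, Δt_y=3.8637
    x: enter (6,1) at t=0.2071 ← occupied
  → r_2 = 0.2071
beam 3: φ=0°, α=60°
  dir = (cos 60°, sin 60°) = (0.5000, 0.8660); from cell (5,1)
  next x-line at t=0.4000, next y-line at t=0.7044; Δt_x=2.0000, Δt_y=1.1547
    x: enter (6,1) at t=0.4000 ← occupied
  → r_3 = 0.4000
beam 4: φ=45°, α=105°
  dir = (cos 105°, sin 105°) = (-0.2588, 0.9659); from cell (5,1)
  next x-line at t=3.0910, next y-line at t=0.6315; Δt_x=3.8637, Δt_y=1.0353
    y: enter (5,2) at t=0.6315
    y: enter (5,3) at t=1.6668
    y: enter (5,4) at t=2.7021 ← occupied
  → r_4 = 2.7021
beam 5: φ=90°, α=150°
  dir = (cos 150°, sin 150°) = (-0.8660, 0.5000); from cell (5,1)
  next x-line at t=0.9238, next y-line at t=1.2200; Δt_x=1.1547, Δt_y=2.0000
    x: enter (4,1) at t=0.9238
    y: enter (4,2) at t=1.2200
    x: enter (3,2) at t=2.0785
    y: enter (3,3) at t=3.2200
    x: enter (2,3) at t=3.2332
    x: enter (1,3) at t=4.3879
    y: enter (1,4) at t=5.2200
    x: enter (0,4) at t=5.5426 ← occupied
  → r_5 = 5.5426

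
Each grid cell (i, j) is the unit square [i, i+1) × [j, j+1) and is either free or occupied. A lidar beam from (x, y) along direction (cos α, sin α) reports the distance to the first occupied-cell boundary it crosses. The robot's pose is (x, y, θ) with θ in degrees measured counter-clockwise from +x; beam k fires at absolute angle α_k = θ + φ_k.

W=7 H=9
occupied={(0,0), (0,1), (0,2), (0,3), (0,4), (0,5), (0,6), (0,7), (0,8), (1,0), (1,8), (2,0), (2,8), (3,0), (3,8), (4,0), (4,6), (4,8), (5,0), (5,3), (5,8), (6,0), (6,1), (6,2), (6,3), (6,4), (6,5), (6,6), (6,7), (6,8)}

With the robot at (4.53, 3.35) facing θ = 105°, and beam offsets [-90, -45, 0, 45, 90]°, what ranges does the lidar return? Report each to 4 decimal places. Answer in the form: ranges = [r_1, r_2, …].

ranges = [0.4866, 2.9400, 4.8140, 4.0761, 3.6545]

beam 1: φ=-90°, α=15°
  d=(0.9659,0.2588)  start (4,3)  tX=0.4866 tY=2.5114  stride 1/|dx|=1.0353 1/|dy|=3.8637
    cross x-line → (5,3), t=0.4866 (wall)
  → r_1 = 0.4866
beam 2: φ=-45°, α=60°
  d=(0.5000,0.8660)  start (4,3)  tX=0.9400 tY=0.7506  stride 1/|dx|=2.0000 1/|dy|=1.1547
    cross y-line → (4,4), t=0.7506
    cross x-line → (5,4), t=0.9400
    cross y-line → (5,5), t=1.9053
    cross x-line → (6,5), t=2.9400 (wall)
  → r_2 = 2.9400
beam 3: φ=0°, α=105°
  d=(-0.2588,0.9659)  start (4,3)  tX=2.0478 tY=0.6729  stride 1/|dx|=3.8637 1/|dy|=1.0353
    cross y-line → (4,4), t=0.6729
    cross y-line → (4,5), t=1.7082
    cross x-line → (3,5), t=2.0478
    cross y-line → (3,6), t=2.7435
    cross y-line → (3,7), t=3.7788
    cross y-line → (3,8), t=4.8140 (wall)
  → r_3 = 4.8140
beam 4: φ=45°, α=150°
  d=(-0.8660,0.5000)  start (4,3)  tX=0.6120 tY=1.3000  stride 1/|dx|=1.1547 1/|dy|=2.0000
    cross x-line → (3,3), t=0.6120
    cross y-line → (3,4), t=1.3000
    cross x-line → (2,4), t=1.7667
    cross x-line → (1,4), t=2.9214
    cross y-line → (1,5), t=3.3000
    cross x-line → (0,5), t=4.0761 (wall)
  → r_4 = 4.0761
beam 5: φ=90°, α=195°
  d=(-0.9659,-0.2588)  start (4,3)  tX=0.5487 tY=1.3523  stride 1/|dx|=1.0353 1/|dy|=3.8637
    cross x-line → (3,3), t=0.5487
    cross y-line → (3,2), t=1.3523
    cross x-line → (2,2), t=1.5840
    cross x-line → (1,2), t=2.6192
    cross x-line → (0,2), t=3.6545 (wall)
  → r_5 = 3.6545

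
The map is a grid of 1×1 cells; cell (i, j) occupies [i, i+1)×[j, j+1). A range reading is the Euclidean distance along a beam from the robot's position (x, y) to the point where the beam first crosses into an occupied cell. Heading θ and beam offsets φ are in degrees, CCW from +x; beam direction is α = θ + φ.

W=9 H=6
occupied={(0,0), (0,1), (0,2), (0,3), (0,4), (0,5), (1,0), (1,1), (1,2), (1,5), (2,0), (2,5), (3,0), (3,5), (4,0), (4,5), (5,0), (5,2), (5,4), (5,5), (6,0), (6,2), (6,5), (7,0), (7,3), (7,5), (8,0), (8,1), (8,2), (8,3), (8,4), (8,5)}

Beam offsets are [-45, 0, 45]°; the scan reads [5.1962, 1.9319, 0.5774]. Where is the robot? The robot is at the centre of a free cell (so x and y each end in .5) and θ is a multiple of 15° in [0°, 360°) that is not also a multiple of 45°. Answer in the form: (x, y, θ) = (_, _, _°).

(x, y, θ) = (5.5, 1.5, 195°)

The pose lattice has 22·16 = 352 candidates. Test each by forward raycasting.
  (1.5, 4.5, 240°): beam 1 = 0.5176 ≠ 5.1962 ✗
  (2.5, 1.5, 165°): beam 1 = 1.0000 ≠ 5.1962 ✗
  (7.5, 1.5, 210°): beam 1 = 1.9319 ≠ 5.1962 ✗
  …
  (5.5, 1.5, 195°): r_1=5.1962, r_2=1.9319, r_3=0.5774 — all match ✓
Only this pose fits every beam.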